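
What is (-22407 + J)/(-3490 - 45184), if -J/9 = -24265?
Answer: -97989/24337 ≈ -4.0263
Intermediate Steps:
J = 218385 (J = -9*(-24265) = 218385)
(-22407 + J)/(-3490 - 45184) = (-22407 + 218385)/(-3490 - 45184) = 195978/(-48674) = 195978*(-1/48674) = -97989/24337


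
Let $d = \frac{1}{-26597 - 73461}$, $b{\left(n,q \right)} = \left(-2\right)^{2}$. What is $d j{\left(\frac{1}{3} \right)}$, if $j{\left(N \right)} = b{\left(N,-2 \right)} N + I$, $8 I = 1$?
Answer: $- \frac{5}{343056} \approx -1.4575 \cdot 10^{-5}$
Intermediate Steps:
$b{\left(n,q \right)} = 4$
$I = \frac{1}{8}$ ($I = \frac{1}{8} \cdot 1 = \frac{1}{8} \approx 0.125$)
$j{\left(N \right)} = \frac{1}{8} + 4 N$ ($j{\left(N \right)} = 4 N + \frac{1}{8} = \frac{1}{8} + 4 N$)
$d = - \frac{1}{100058}$ ($d = \frac{1}{-100058} = - \frac{1}{100058} \approx -9.9942 \cdot 10^{-6}$)
$d j{\left(\frac{1}{3} \right)} = - \frac{\frac{1}{8} + \frac{4}{3}}{100058} = \left(- \frac{1}{100058}\right) \frac{35}{24} = - \frac{5}{343056}$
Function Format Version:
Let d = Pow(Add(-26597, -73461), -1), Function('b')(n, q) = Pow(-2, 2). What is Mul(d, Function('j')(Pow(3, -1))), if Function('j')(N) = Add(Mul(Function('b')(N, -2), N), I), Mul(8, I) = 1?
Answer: Rational(-5, 343056) ≈ -1.4575e-5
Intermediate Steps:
Function('b')(n, q) = 4
I = Rational(1, 8) (I = Mul(Rational(1, 8), 1) = Rational(1, 8) ≈ 0.12500)
Function('j')(N) = Add(Rational(1, 8), Mul(4, N)) (Function('j')(N) = Add(Mul(4, N), Rational(1, 8)) = Add(Rational(1, 8), Mul(4, N)))
d = Rational(-1, 100058) (d = Pow(-100058, -1) = Rational(-1, 100058) ≈ -9.9942e-6)
Mul(d, Function('j')(Pow(3, -1))) = Mul(Rational(-1, 100058), Add(Rational(1, 8), Mul(4, Pow(3, -1)))) = Mul(Rational(-1, 100058), Add(Rational(1, 8), Mul(4, Rational(1, 3)))) = Mul(Rational(-1, 100058), Add(Rational(1, 8), Rational(4, 3))) = Mul(Rational(-1, 100058), Rational(35, 24)) = Rational(-5, 343056)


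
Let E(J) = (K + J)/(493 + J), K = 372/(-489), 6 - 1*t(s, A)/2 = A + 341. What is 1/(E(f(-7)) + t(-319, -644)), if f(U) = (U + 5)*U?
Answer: 6357/3928792 ≈ 0.0016181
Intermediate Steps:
t(s, A) = -670 - 2*A (t(s, A) = 12 - 2*(A + 341) = 12 - 2*(341 + A) = 12 + (-682 - 2*A) = -670 - 2*A)
f(U) = U*(5 + U) (f(U) = (5 + U)*U = U*(5 + U))
K = -124/163 (K = 372*(-1/489) = -124/163 ≈ -0.76074)
E(J) = (-124/163 + J)/(493 + J)
1/(E(f(-7)) + t(-319, -644)) = 1/((-124/163 - 7*(5 - 7))/(493 - 7*(5 - 7)) + (-670 - 2*(-644))) = 1/((-124/163 - 7*(-2))/(493 - 7*(-2)) + (-670 + 1288)) = 1/((-124/163 + 14)/(493 + 14) + 618) = 1/((2158/163)/507 + 618) = 1/((1/507)*(2158/163) + 618) = 1/(166/6357 + 618) = 1/(3928792/6357) = 6357/3928792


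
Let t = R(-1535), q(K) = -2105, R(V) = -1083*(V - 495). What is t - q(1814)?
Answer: 2200595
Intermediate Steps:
R(V) = 536085 - 1083*V (R(V) = -1083*(-495 + V) = 536085 - 1083*V)
t = 2198490 (t = 536085 - 1083*(-1535) = 536085 + 1662405 = 2198490)
t - q(1814) = 2198490 - 1*(-2105) = 2198490 + 2105 = 2200595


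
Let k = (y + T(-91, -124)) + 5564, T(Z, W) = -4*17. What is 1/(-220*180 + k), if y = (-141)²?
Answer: -1/14223 ≈ -7.0309e-5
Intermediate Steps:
y = 19881
T(Z, W) = -68
k = 25377 (k = (19881 - 68) + 5564 = 19813 + 5564 = 25377)
1/(-220*180 + k) = 1/(-220*180 + 25377) = 1/(-39600 + 25377) = 1/(-14223) = -1/14223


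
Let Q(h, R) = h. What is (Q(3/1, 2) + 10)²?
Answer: 169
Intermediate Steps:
(Q(3/1, 2) + 10)² = (3/1 + 10)² = (3*1 + 10)² = (3 + 10)² = 13² = 169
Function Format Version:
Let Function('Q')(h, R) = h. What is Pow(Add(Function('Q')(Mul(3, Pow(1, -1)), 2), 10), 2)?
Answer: 169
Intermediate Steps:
Pow(Add(Function('Q')(Mul(3, Pow(1, -1)), 2), 10), 2) = Pow(Add(Mul(3, Pow(1, -1)), 10), 2) = Pow(Add(Mul(3, 1), 10), 2) = Pow(Add(3, 10), 2) = Pow(13, 2) = 169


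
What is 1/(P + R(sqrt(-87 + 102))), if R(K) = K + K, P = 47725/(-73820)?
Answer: 28184476/2597486947 + 435951392*sqrt(15)/12987434735 ≈ 0.14086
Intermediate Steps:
P = -9545/14764 (P = 47725*(-1/73820) = -9545/14764 ≈ -0.64651)
R(K) = 2*K
1/(P + R(sqrt(-87 + 102))) = 1/(-9545/14764 + 2*sqrt(-87 + 102)) = 1/(-9545/14764 + 2*sqrt(15))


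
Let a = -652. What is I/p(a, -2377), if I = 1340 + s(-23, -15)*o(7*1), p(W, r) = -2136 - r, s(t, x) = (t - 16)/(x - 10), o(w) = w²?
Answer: 35411/6025 ≈ 5.8773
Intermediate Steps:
s(t, x) = (-16 + t)/(-10 + x)
I = 35411/25 (I = 1340 + ((-16 - 23)/(-10 - 15))*(7*1)² = 1340 + (-39/(-25))*7² = 1340 - 1/25*(-39)*49 = 1340 + (39/25)*49 = 1340 + 1911/25 = 35411/25 ≈ 1416.4)
I/p(a, -2377) = 35411/(25*(-2136 - 1*(-2377))) = 35411/(25*(-2136 + 2377)) = (35411/25)/241 = (35411/25)*(1/241) = 35411/6025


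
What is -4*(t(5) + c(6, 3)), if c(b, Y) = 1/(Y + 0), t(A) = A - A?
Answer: -4/3 ≈ -1.3333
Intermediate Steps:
t(A) = 0
c(b, Y) = 1/Y
-4*(t(5) + c(6, 3)) = -4*(0 + 1/3) = -4*(0 + ⅓) = -4*⅓ = -4/3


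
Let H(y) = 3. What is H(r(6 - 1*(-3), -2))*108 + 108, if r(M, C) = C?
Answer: 432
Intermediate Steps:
H(r(6 - 1*(-3), -2))*108 + 108 = 3*108 + 108 = 324 + 108 = 432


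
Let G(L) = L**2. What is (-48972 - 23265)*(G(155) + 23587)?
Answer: -3439348044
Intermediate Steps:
(-48972 - 23265)*(G(155) + 23587) = (-48972 - 23265)*(155**2 + 23587) = -72237*(24025 + 23587) = -72237*47612 = -3439348044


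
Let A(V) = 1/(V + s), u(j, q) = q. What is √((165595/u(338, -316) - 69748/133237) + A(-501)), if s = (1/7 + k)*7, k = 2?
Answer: I*√169467670022738785035/568389042 ≈ 22.903*I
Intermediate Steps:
s = 15 (s = (1/7 + 2)*7 = (⅐ + 2)*7 = (15/7)*7 = 15)
A(V) = 1/(15 + V) (A(V) = 1/(V + 15) = 1/(15 + V))
√((165595/u(338, -316) - 69748/133237) + A(-501)) = √((165595/(-316) - 69748/133237) + 1/(15 - 501)) = √((165595*(-1/316) - 69748*1/133237) + 1/(-486)) = √((-165595/316 - 69748/133237) - 1/486) = √(-22085421383/42102892 - 1/486) = √(-5366778447515/10231002756) = I*√169467670022738785035/568389042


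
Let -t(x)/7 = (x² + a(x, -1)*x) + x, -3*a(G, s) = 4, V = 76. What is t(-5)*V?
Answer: -42560/3 ≈ -14187.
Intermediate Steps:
a(G, s) = -4/3 (a(G, s) = -⅓*4 = -4/3)
t(x) = -7*x² + 7*x/3 (t(x) = -7*((x² - 4*x/3) + x) = -7*(x² - x/3) = -7*x² + 7*x/3)
t(-5)*V = ((7/3)*(-5)*(1 - 3*(-5)))*76 = ((7/3)*(-5)*(1 + 15))*76 = ((7/3)*(-5)*16)*76 = -560/3*76 = -42560/3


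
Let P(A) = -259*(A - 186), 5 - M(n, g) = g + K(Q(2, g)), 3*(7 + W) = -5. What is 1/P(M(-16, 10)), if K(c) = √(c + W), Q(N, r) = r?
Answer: 573/28344701 - 2*√3/28344701 ≈ 2.0093e-5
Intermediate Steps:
W = -26/3 (W = -7 + (⅓)*(-5) = -7 - 5/3 = -26/3 ≈ -8.6667)
K(c) = √(-26/3 + c) (K(c) = √(c - 26/3) = √(-26/3 + c))
M(n, g) = 5 - g - √(-78 + 9*g)/3 (M(n, g) = 5 - (g + √(-78 + 9*g)/3) = 5 + (-g - √(-78 + 9*g)/3) = 5 - g - √(-78 + 9*g)/3)
P(A) = 48174 - 259*A (P(A) = -259*(-186 + A) = 48174 - 259*A)
1/P(M(-16, 10)) = 1/(48174 - 259*(5 - 1*10 - √(-78 + 9*10)/3)) = 1/(48174 - 259*(5 - 10 - √(-78 + 90)/3)) = 1/(48174 - 259*(5 - 10 - 2*√3/3)) = 1/(48174 - 259*(-5 - 2*√3/3)) = 1/(48174 + (1295 + 518*√3/3)) = 1/(49469 + 518*√3/3)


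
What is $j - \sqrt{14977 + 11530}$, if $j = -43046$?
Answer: $-43046 - \sqrt{26507} \approx -43209.0$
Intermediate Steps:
$j - \sqrt{14977 + 11530} = -43046 - \sqrt{14977 + 11530} = -43046 - \sqrt{26507}$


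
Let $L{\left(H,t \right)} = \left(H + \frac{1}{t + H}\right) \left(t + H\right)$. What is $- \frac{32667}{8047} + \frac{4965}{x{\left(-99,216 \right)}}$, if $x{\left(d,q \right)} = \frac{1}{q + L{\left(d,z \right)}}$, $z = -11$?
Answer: $\frac{443761881318}{8047} \approx 5.5146 \cdot 10^{7}$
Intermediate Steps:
$L{\left(H,t \right)} = \left(H + t\right) \left(H + \frac{1}{H + t}\right)$ ($L{\left(H,t \right)} = \left(H + \frac{1}{H + t}\right) \left(H + t\right) = \left(H + t\right) \left(H + \frac{1}{H + t}\right)$)
$x{\left(d,q \right)} = \frac{1}{1 + q + d^{2} - 11 d}$ ($x{\left(d,q \right)} = \frac{1}{q + \left(1 + d^{2} + d \left(-11\right)\right)} = \frac{1}{q + \left(1 + d^{2} - 11 d\right)} = \frac{1}{1 + q + d^{2} - 11 d}$)
$- \frac{32667}{8047} + \frac{4965}{x{\left(-99,216 \right)}} = - \frac{32667}{8047} + \frac{4965}{\frac{1}{1 + 216 + \left(-99\right)^{2} - -1089}} = \left(-32667\right) \frac{1}{8047} + \frac{4965}{\frac{1}{1 + 216 + 9801 + 1089}} = - \frac{32667}{8047} + \frac{4965}{\frac{1}{11107}} = - \frac{32667}{8047} + 4965 \frac{1}{\frac{1}{11107}} = - \frac{32667}{8047} + 4965 \cdot 11107 = - \frac{32667}{8047} + 55146255 = \frac{443761881318}{8047}$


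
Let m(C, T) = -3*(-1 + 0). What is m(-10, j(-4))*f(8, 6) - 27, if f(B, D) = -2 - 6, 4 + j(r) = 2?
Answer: -51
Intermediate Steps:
j(r) = -2 (j(r) = -4 + 2 = -2)
f(B, D) = -8
m(C, T) = 3 (m(C, T) = -3*(-1) = 3)
m(-10, j(-4))*f(8, 6) - 27 = 3*(-8) - 27 = -24 - 27 = -51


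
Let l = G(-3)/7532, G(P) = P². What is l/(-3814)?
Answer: -9/28727048 ≈ -3.1329e-7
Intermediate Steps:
l = 9/7532 (l = (-3)²/7532 = 9*(1/7532) = 9/7532 ≈ 0.0011949)
l/(-3814) = (9/7532)/(-3814) = (9/7532)*(-1/3814) = -9/28727048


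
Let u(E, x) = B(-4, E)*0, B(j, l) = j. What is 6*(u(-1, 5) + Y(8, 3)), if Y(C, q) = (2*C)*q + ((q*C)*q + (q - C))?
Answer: 690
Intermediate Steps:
Y(C, q) = q - C + C*q² + 2*C*q (Y(C, q) = 2*C*q + ((C*q)*q + (q - C)) = 2*C*q + (C*q² + (q - C)) = 2*C*q + (q - C + C*q²) = q - C + C*q² + 2*C*q)
u(E, x) = 0 (u(E, x) = -4*0 = 0)
6*(u(-1, 5) + Y(8, 3)) = 6*(0 + (3 - 1*8 + 8*3² + 2*8*3)) = 6*(0 + (3 - 8 + 8*9 + 48)) = 6*(0 + (3 - 8 + 72 + 48)) = 6*(0 + 115) = 6*115 = 690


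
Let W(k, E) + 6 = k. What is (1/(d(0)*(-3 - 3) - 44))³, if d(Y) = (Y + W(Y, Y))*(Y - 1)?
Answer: -1/512000 ≈ -1.9531e-6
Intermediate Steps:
W(k, E) = -6 + k
d(Y) = (-1 + Y)*(-6 + 2*Y) (d(Y) = (Y + (-6 + Y))*(Y - 1) = (-6 + 2*Y)*(-1 + Y) = (-1 + Y)*(-6 + 2*Y))
(1/(d(0)*(-3 - 3) - 44))³ = (1/((6 - 8*0 + 2*0²)*(-3 - 3) - 44))³ = (1/((6 + 0 + 2*0)*(-6) - 44))³ = (1/((6 + 0 + 0)*(-6) - 44))³ = (1/(6*(-6) - 44))³ = (1/(-36 - 44))³ = (1/(-80))³ = (-1/80)³ = -1/512000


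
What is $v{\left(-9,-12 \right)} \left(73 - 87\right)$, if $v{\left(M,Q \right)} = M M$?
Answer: $-1134$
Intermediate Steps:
$v{\left(M,Q \right)} = M^{2}$
$v{\left(-9,-12 \right)} \left(73 - 87\right) = \left(-9\right)^{2} \left(73 - 87\right) = 81 \left(73 - 87\right) = 81 \left(-14\right) = -1134$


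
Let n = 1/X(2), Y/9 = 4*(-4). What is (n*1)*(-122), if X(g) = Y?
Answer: 61/72 ≈ 0.84722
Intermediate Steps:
Y = -144 (Y = 9*(4*(-4)) = 9*(-16) = -144)
X(g) = -144
n = -1/144 (n = 1/(-144) = -1/144 ≈ -0.0069444)
(n*1)*(-122) = -1/144*1*(-122) = -1/144*(-122) = 61/72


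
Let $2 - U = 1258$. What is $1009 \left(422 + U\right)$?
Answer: $-841506$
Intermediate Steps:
$U = -1256$ ($U = 2 - 1258 = -1256$)
$1009 \left(422 + U\right) = 1009 \left(422 - 1256\right) = 1009 \left(-834\right) = -841506$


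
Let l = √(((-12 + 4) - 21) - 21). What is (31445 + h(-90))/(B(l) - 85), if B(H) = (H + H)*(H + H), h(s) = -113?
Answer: -10444/95 ≈ -109.94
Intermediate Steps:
l = 5*I*√2 (l = √((-8 - 21) - 21) = √(-29 - 21) = √(-50) = 5*I*√2 ≈ 7.0711*I)
B(H) = 4*H² (B(H) = (2*H)*(2*H) = 4*H²)
(31445 + h(-90))/(B(l) - 85) = (31445 - 113)/(4*(5*I*√2)² - 85) = 31332/(4*(-50) - 85) = 31332/(-200 - 85) = 31332/(-285) = 31332*(-1/285) = -10444/95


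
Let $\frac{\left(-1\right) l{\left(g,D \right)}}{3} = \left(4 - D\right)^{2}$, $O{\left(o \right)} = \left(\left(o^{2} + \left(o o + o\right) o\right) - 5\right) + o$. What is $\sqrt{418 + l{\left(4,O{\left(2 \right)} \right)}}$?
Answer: $5 \sqrt{7} \approx 13.229$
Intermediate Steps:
$O{\left(o \right)} = -5 + o + o^{2} + o \left(o + o^{2}\right)$ ($O{\left(o \right)} = \left(\left(o^{2} + \left(o^{2} + o\right) o\right) - 5\right) + o = \left(\left(o^{2} + \left(o + o^{2}\right) o\right) - 5\right) + o = \left(\left(o^{2} + o \left(o + o^{2}\right)\right) - 5\right) + o = \left(-5 + o^{2} + o \left(o + o^{2}\right)\right) + o = -5 + o + o^{2} + o \left(o + o^{2}\right)$)
$l{\left(g,D \right)} = - 3 \left(4 - D\right)^{2}$
$\sqrt{418 + l{\left(4,O{\left(2 \right)} \right)}} = \sqrt{418 - 3 \left(-4 + \left(-5 + 2 + 2^{3} + 2 \cdot 2^{2}\right)\right)^{2}} = \sqrt{418 - 3 \left(-4 + \left(-5 + 2 + 8 + 2 \cdot 4\right)\right)^{2}} = \sqrt{418 - 3 \left(-4 + \left(-5 + 2 + 8 + 8\right)\right)^{2}} = \sqrt{418 - 3 \left(-4 + 13\right)^{2}} = \sqrt{418 - 3 \cdot 9^{2}} = \sqrt{418 - 243} = \sqrt{175} = 5 \sqrt{7}$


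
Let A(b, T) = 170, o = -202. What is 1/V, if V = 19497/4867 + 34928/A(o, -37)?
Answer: 413695/86654533 ≈ 0.0047741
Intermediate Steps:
V = 86654533/413695 (V = 19497/4867 + 34928/170 = 19497*(1/4867) + 34928*(1/170) = 19497/4867 + 17464/85 = 86654533/413695 ≈ 209.46)
1/V = 1/(86654533/413695) = 413695/86654533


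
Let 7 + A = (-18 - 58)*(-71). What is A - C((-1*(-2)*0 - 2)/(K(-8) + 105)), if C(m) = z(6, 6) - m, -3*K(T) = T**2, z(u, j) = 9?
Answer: 1350374/251 ≈ 5380.0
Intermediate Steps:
K(T) = -T**2/3
C(m) = 9 - m
A = 5389 (A = -7 + (-18 - 58)*(-71) = -7 - 76*(-71) = -7 + 5396 = 5389)
A - C((-1*(-2)*0 - 2)/(K(-8) + 105)) = 5389 - (9 - (-1*(-2)*0 - 2)/(-1/3*(-8)**2 + 105)) = 5389 - (9 - (2*0 - 2)/(-1/3*64 + 105)) = 5389 - (9 - (0 - 2)/(-64/3 + 105)) = 5389 - (9 - (-2)/251/3) = 5389 - (9 - (-2)*3/251) = 5389 - (9 - 1*(-6/251)) = 5389 - (9 + 6/251) = 5389 - 1*2265/251 = 5389 - 2265/251 = 1350374/251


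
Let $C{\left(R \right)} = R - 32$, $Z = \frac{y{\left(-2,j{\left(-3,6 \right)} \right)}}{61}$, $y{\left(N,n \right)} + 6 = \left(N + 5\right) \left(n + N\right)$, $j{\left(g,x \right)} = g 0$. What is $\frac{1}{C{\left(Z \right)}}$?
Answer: $- \frac{61}{1964} \approx -0.031059$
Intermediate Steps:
$j{\left(g,x \right)} = 0$
$y{\left(N,n \right)} = -6 + \left(5 + N\right) \left(N + n\right)$ ($y{\left(N,n \right)} = -6 + \left(N + 5\right) \left(n + N\right) = -6 + \left(5 + N\right) \left(N + n\right)$)
$Z = - \frac{12}{61}$ ($Z = \frac{-6 + \left(-2\right)^{2} + 5 \left(-2\right) + 5 \cdot 0 - 0}{61} = \left(-6 + 4 - 10 + 0 + 0\right) \frac{1}{61} = \left(-12\right) \frac{1}{61} = - \frac{12}{61} \approx -0.19672$)
$C{\left(R \right)} = -32 + R$ ($C{\left(R \right)} = R - 32 = -32 + R$)
$\frac{1}{C{\left(Z \right)}} = \frac{1}{-32 - \frac{12}{61}} = \frac{1}{- \frac{1964}{61}} = - \frac{61}{1964}$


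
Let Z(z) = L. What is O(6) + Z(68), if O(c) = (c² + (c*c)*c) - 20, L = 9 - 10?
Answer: 231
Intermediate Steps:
L = -1
Z(z) = -1
O(c) = -20 + c² + c³ (O(c) = (c² + c²*c) - 20 = (c² + c³) - 20 = -20 + c² + c³)
O(6) + Z(68) = (-20 + 6² + 6³) - 1 = (-20 + 36 + 216) - 1 = 232 - 1 = 231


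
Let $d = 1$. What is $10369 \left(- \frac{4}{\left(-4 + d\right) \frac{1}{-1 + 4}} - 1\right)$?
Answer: $31107$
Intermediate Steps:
$10369 \left(- \frac{4}{\left(-4 + d\right) \frac{1}{-1 + 4}} - 1\right) = 10369 \left(- \frac{4}{\left(-4 + 1\right) \frac{1}{-1 + 4}} - 1\right) = 10369 \left(- \frac{4}{\left(-3\right) \frac{1}{3}} - 1\right) = 10369 \left(- \frac{4}{-1} - 1\right) = 10369 \left(\left(-4\right) \left(-1\right) - 1\right) = 10369 \left(4 - 1\right) = 10369 \cdot 3 = 31107$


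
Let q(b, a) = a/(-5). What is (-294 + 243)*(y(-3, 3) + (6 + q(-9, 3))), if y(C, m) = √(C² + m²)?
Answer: -1377/5 - 153*√2 ≈ -491.77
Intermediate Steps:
q(b, a) = -a/5 (q(b, a) = a*(-⅕) = -a/5)
(-294 + 243)*(y(-3, 3) + (6 + q(-9, 3))) = (-294 + 243)*(√((-3)² + 3²) + (6 - ⅕*3)) = -51*(√(9 + 9) + (6 - ⅗)) = -51*(√18 + 27/5) = -51*(3*√2 + 27/5) = -51*(27/5 + 3*√2) = -1377/5 - 153*√2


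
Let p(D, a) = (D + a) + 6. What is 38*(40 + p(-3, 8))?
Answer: 1938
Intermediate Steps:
p(D, a) = 6 + D + a
38*(40 + p(-3, 8)) = 38*(40 + (6 - 3 + 8)) = 38*(40 + 11) = 38*51 = 1938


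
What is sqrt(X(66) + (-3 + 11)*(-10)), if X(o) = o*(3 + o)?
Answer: sqrt(4474) ≈ 66.888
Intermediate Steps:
sqrt(X(66) + (-3 + 11)*(-10)) = sqrt(66*(3 + 66) + (-3 + 11)*(-10)) = sqrt(66*69 + 8*(-10)) = sqrt(4554 - 80) = sqrt(4474)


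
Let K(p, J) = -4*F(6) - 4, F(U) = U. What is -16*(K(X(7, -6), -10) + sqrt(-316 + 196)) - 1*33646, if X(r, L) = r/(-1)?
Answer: -33198 - 32*I*sqrt(30) ≈ -33198.0 - 175.27*I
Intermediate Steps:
X(r, L) = -r (X(r, L) = r*(-1) = -r)
K(p, J) = -28 (K(p, J) = -4*6 - 4 = -24 - 4 = -28)
-16*(K(X(7, -6), -10) + sqrt(-316 + 196)) - 1*33646 = -16*(-28 + sqrt(-316 + 196)) - 1*33646 = -16*(-28 + sqrt(-120)) - 33646 = -16*(-28 + 2*I*sqrt(30)) - 33646 = (448 - 32*I*sqrt(30)) - 33646 = -33198 - 32*I*sqrt(30)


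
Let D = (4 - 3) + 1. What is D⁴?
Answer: 16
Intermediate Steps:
D = 2 (D = 1 + 1 = 2)
D⁴ = 2⁴ = 16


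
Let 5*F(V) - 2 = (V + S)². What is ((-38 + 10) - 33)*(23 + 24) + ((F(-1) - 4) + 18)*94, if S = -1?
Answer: -7191/5 ≈ -1438.2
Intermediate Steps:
F(V) = ⅖ + (-1 + V)²/5 (F(V) = ⅖ + (V - 1)²/5 = ⅖ + (-1 + V)²/5)
((-38 + 10) - 33)*(23 + 24) + ((F(-1) - 4) + 18)*94 = ((-38 + 10) - 33)*(23 + 24) + (((⅖ + (-1 - 1)²/5) - 4) + 18)*94 = (-28 - 33)*47 + (((⅖ + (⅕)*(-2)²) - 4) + 18)*94 = -61*47 + (((⅖ + (⅕)*4) - 4) + 18)*94 = -2867 + (((⅖ + ⅘) - 4) + 18)*94 = -2867 + ((6/5 - 4) + 18)*94 = -2867 + (-14/5 + 18)*94 = -2867 + (76/5)*94 = -2867 + 7144/5 = -7191/5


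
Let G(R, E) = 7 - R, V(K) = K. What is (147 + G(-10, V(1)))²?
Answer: 26896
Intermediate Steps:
(147 + G(-10, V(1)))² = (147 + (7 - 1*(-10)))² = (147 + (7 + 10))² = (147 + 17)² = 164² = 26896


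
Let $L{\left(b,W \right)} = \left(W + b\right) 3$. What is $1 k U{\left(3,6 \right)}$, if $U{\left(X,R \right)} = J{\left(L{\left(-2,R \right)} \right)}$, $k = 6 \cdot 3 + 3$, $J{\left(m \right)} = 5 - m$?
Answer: $-147$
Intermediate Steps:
$L{\left(b,W \right)} = 3 W + 3 b$
$k = 21$ ($k = 18 + 3 = 21$)
$U{\left(X,R \right)} = 11 - 3 R$ ($U{\left(X,R \right)} = 5 - \left(3 R + 3 \left(-2\right)\right) = 5 - \left(3 R - 6\right) = 5 - \left(-6 + 3 R\right) = 11 - 3 R$)
$1 k U{\left(3,6 \right)} = 1 \cdot 21 \left(11 - 18\right) = 21 \left(11 - 18\right) = 21 \left(-7\right) = -147$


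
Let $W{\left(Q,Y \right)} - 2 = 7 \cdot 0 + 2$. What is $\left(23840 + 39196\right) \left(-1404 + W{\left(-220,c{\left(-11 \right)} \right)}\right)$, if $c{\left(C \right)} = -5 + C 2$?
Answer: $-88250400$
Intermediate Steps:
$c{\left(C \right)} = -5 + 2 C$
$W{\left(Q,Y \right)} = 4$ ($W{\left(Q,Y \right)} = 2 + \left(7 \cdot 0 + 2\right) = 2 + \left(0 + 2\right) = 2 + 2 = 4$)
$\left(23840 + 39196\right) \left(-1404 + W{\left(-220,c{\left(-11 \right)} \right)}\right) = \left(23840 + 39196\right) \left(-1404 + 4\right) = 63036 \left(-1400\right) = -88250400$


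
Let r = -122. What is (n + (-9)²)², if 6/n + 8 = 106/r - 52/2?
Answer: 3284092249/502681 ≈ 6533.2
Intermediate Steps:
n = -122/709 (n = 6/(-8 + (106/(-122) - 52/2)) = 6/(-8 + (106*(-1/122) - 52*½)) = 6/(-8 + (-53/61 - 26)) = 6/(-8 - 1639/61) = 6/(-2127/61) = 6*(-61/2127) = -122/709 ≈ -0.17207)
(n + (-9)²)² = (-122/709 + (-9)²)² = (-122/709 + 81)² = (57307/709)² = 3284092249/502681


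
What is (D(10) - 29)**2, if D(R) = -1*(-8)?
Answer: 441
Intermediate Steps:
D(R) = 8
(D(10) - 29)**2 = (8 - 29)**2 = (-21)**2 = 441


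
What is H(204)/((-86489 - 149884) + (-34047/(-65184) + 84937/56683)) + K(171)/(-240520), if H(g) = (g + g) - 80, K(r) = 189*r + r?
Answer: -9851067485192585/72184872795683284 ≈ -0.13647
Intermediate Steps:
K(r) = 190*r
H(g) = -80 + 2*g (H(g) = 2*g - 80 = -80 + 2*g)
H(204)/((-86489 - 149884) + (-34047/(-65184) + 84937/56683)) + K(171)/(-240520) = (-80 + 2*204)/((-86489 - 149884) + (-34047/(-65184) + 84937/56683)) + (190*171)/(-240520) = (-80 + 408)/(-236373 + (-34047*(-1/65184) + 84937*(1/56683))) + 32490*(-1/240520) = 328/(-236373 + (117/224 + 84937/56683)) - 3249/24052 = 328/(-236373 + 25657799/12696992) - 3249/24052 = 328/(-3001200432217/12696992) - 3249/24052 = 328*(-12696992/3001200432217) - 3249/24052 = -4164613376/3001200432217 - 3249/24052 = -9851067485192585/72184872795683284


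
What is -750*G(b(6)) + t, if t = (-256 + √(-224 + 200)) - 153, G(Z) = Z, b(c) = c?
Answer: -4909 + 2*I*√6 ≈ -4909.0 + 4.899*I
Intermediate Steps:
t = -409 + 2*I*√6 (t = (-256 + √(-24)) - 153 = (-256 + 2*I*√6) - 153 = -409 + 2*I*√6 ≈ -409.0 + 4.899*I)
-750*G(b(6)) + t = -750*6 + (-409 + 2*I*√6) = -4500 + (-409 + 2*I*√6) = -4909 + 2*I*√6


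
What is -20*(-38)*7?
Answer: 5320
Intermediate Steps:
-20*(-38)*7 = 760*7 = 5320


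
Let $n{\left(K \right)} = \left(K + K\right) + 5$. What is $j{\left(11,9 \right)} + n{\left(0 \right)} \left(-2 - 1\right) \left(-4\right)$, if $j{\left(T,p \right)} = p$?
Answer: $69$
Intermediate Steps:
$n{\left(K \right)} = 5 + 2 K$ ($n{\left(K \right)} = 2 K + 5 = 5 + 2 K$)
$j{\left(11,9 \right)} + n{\left(0 \right)} \left(-2 - 1\right) \left(-4\right) = 9 + \left(5 + 2 \cdot 0\right) \left(-2 - 1\right) \left(-4\right) = 9 + \left(5 + 0\right) \left(\left(-3\right) \left(-4\right)\right) = 9 + 5 \cdot 12 = 9 + 60 = 69$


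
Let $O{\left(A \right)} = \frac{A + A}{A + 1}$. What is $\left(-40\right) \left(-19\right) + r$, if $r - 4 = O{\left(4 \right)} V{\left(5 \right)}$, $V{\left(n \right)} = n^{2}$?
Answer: $804$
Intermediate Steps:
$O{\left(A \right)} = \frac{2 A}{1 + A}$
$r = 44$ ($r = 4 + 2 \cdot 4 \frac{1}{1 + 4} \cdot 5^{2} = 4 + 2 \cdot 4 \cdot \frac{1}{5} \cdot 25 = 4 + \frac{8}{5} \cdot 25 = 4 + 40 = 44$)
$\left(-40\right) \left(-19\right) + r = \left(-40\right) \left(-19\right) + 44 = 760 + 44 = 804$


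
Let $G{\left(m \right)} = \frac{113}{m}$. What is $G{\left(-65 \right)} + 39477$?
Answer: $\frac{2565892}{65} \approx 39475.0$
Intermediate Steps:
$G{\left(-65 \right)} + 39477 = \frac{113}{-65} + 39477 = 113 \left(- \frac{1}{65}\right) + 39477 = - \frac{113}{65} + 39477 = \frac{2565892}{65}$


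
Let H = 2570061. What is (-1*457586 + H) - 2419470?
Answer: -306995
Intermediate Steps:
(-1*457586 + H) - 2419470 = (-1*457586 + 2570061) - 2419470 = (-457586 + 2570061) - 2419470 = 2112475 - 2419470 = -306995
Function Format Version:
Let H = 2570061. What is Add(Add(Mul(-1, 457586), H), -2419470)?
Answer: -306995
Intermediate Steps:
Add(Add(Mul(-1, 457586), H), -2419470) = Add(Add(Mul(-1, 457586), 2570061), -2419470) = Add(Add(-457586, 2570061), -2419470) = Add(2112475, -2419470) = -306995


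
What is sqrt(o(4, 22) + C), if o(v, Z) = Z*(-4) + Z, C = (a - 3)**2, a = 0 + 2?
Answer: I*sqrt(65) ≈ 8.0623*I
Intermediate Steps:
a = 2
C = 1 (C = (2 - 3)**2 = (-1)**2 = 1)
o(v, Z) = -3*Z (o(v, Z) = -4*Z + Z = -3*Z)
sqrt(o(4, 22) + C) = sqrt(-3*22 + 1) = sqrt(-66 + 1) = sqrt(-65) = I*sqrt(65)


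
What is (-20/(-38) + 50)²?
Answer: 921600/361 ≈ 2552.9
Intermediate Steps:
(-20/(-38) + 50)² = (-20*(-1/38) + 50)² = (10/19 + 50)² = (960/19)² = 921600/361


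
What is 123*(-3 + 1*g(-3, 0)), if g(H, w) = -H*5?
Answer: 1476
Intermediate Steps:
g(H, w) = -5*H
123*(-3 + 1*g(-3, 0)) = 123*(-3 + 1*(-5*(-3))) = 123*(-3 + 1*15) = 123*(-3 + 15) = 123*12 = 1476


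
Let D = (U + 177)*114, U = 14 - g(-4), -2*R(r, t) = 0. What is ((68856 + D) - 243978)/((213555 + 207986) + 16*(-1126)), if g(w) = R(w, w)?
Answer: -153348/403525 ≈ -0.38002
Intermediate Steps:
R(r, t) = 0 (R(r, t) = -1/2*0 = 0)
g(w) = 0
U = 14 (U = 14 - 1*0 = 14 + 0 = 14)
D = 21774 (D = (14 + 177)*114 = 191*114 = 21774)
((68856 + D) - 243978)/((213555 + 207986) + 16*(-1126)) = ((68856 + 21774) - 243978)/((213555 + 207986) + 16*(-1126)) = (90630 - 243978)/(421541 - 18016) = -153348/403525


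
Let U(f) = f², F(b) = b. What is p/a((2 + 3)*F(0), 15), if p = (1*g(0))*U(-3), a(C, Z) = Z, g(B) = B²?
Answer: 0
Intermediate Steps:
p = 0 (p = (1*0²)*(-3)² = (1*0)*9 = 0*9 = 0)
p/a((2 + 3)*F(0), 15) = 0/15 = 0*(1/15) = 0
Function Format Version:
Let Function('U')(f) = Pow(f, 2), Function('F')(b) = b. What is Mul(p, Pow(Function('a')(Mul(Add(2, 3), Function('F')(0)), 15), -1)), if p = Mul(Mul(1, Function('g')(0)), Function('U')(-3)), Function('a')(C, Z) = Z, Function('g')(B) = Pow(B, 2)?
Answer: 0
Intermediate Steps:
p = 0 (p = Mul(Mul(1, Pow(0, 2)), Pow(-3, 2)) = Mul(Mul(1, 0), 9) = Mul(0, 9) = 0)
Mul(p, Pow(Function('a')(Mul(Add(2, 3), Function('F')(0)), 15), -1)) = Mul(0, Pow(15, -1)) = Mul(0, Rational(1, 15)) = 0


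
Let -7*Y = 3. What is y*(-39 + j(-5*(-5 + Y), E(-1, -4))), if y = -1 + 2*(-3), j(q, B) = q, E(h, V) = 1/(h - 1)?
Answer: 83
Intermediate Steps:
Y = -3/7 (Y = -⅐*3 = -3/7 ≈ -0.42857)
E(h, V) = 1/(-1 + h)
y = -7 (y = -1 - 6 = -7)
y*(-39 + j(-5*(-5 + Y), E(-1, -4))) = -7*(-39 - 5*(-5 - 3/7)) = -7*(-39 - 5*(-38/7)) = -7*(-39 + 190/7) = -7*(-83/7) = 83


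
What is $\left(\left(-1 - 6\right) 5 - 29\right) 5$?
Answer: $-320$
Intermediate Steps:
$\left(\left(-1 - 6\right) 5 - 29\right) 5 = \left(\left(-7\right) 5 - 29\right) 5 = \left(-35 - 29\right) 5 = \left(-64\right) 5 = -320$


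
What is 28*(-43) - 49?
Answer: -1253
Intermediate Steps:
28*(-43) - 49 = -1204 - 49 = -1253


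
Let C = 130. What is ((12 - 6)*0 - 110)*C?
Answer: -14300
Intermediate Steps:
((12 - 6)*0 - 110)*C = ((12 - 6)*0 - 110)*130 = (6*0 - 110)*130 = (0 - 110)*130 = -110*130 = -14300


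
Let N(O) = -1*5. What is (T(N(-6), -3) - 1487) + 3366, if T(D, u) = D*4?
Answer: 1859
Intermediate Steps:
N(O) = -5
T(D, u) = 4*D
(T(N(-6), -3) - 1487) + 3366 = (4*(-5) - 1487) + 3366 = (-20 - 1487) + 3366 = -1507 + 3366 = 1859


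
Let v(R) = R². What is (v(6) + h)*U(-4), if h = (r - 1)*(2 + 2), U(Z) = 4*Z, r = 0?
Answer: -512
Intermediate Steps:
h = -4 (h = (0 - 1)*(2 + 2) = -1*4 = -4)
(v(6) + h)*U(-4) = (6² - 4)*(4*(-4)) = (36 - 4)*(-16) = 32*(-16) = -512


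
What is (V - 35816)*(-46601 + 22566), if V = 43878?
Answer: -193770170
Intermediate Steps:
(V - 35816)*(-46601 + 22566) = (43878 - 35816)*(-46601 + 22566) = 8062*(-24035) = -193770170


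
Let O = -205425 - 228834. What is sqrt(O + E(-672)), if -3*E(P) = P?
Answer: I*sqrt(434035) ≈ 658.81*I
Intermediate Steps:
E(P) = -P/3
O = -434259
sqrt(O + E(-672)) = sqrt(-434259 - 1/3*(-672)) = sqrt(-434259 + 224) = sqrt(-434035) = I*sqrt(434035)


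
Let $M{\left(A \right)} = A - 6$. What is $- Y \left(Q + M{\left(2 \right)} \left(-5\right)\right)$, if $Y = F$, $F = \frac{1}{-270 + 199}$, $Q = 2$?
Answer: $\frac{22}{71} \approx 0.30986$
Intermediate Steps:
$M{\left(A \right)} = -6 + A$ ($M{\left(A \right)} = A - 6 = -6 + A$)
$F = - \frac{1}{71}$ ($F = \frac{1}{-71} = - \frac{1}{71} \approx -0.014085$)
$Y = - \frac{1}{71} \approx -0.014085$
$- Y \left(Q + M{\left(2 \right)} \left(-5\right)\right) = - \frac{\left(-1\right) \left(2 + \left(-6 + 2\right) \left(-5\right)\right)}{71} = - \frac{\left(-1\right) \left(2 - -20\right)}{71} = - \frac{\left(-1\right) \left(2 + 20\right)}{71} = - \frac{\left(-1\right) 22}{71} = \left(-1\right) \left(- \frac{22}{71}\right) = \frac{22}{71}$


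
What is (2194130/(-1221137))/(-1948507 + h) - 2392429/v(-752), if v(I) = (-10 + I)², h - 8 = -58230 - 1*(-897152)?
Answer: -1080536567702916767/262246997256375852 ≈ -4.1203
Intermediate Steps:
h = 838930 (h = 8 + (-58230 - 1*(-897152)) = 8 + (-58230 + 897152) = 8 + 838922 = 838930)
(2194130/(-1221137))/(-1948507 + h) - 2392429/v(-752) = (2194130/(-1221137))/(-1948507 + 838930) - 2392429/(-10 - 752)² = (2194130*(-1/1221137))/(-1109577) - 2392429/((-762)²) = -2194130/1221137*(-1/1109577) - 2392429/580644 = 2194130/1354945529049 - 2392429*1/580644 = 2194130/1354945529049 - 2392429/580644 = -1080536567702916767/262246997256375852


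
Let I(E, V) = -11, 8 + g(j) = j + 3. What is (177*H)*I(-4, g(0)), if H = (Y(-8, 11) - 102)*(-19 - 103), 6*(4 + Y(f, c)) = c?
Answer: -24743125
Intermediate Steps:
g(j) = -5 + j (g(j) = -8 + (j + 3) = -8 + (3 + j) = -5 + j)
Y(f, c) = -4 + c/6
H = 38125/3 (H = ((-4 + (⅙)*11) - 102)*(-19 - 103) = ((-4 + 11/6) - 102)*(-122) = (-13/6 - 102)*(-122) = -625/6*(-122) = 38125/3 ≈ 12708.)
(177*H)*I(-4, g(0)) = (177*(38125/3))*(-11) = 2249375*(-11) = -24743125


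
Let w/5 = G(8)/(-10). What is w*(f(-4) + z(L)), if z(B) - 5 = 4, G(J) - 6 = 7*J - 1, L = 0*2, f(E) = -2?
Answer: -427/2 ≈ -213.50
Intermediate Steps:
L = 0
G(J) = 5 + 7*J (G(J) = 6 + (7*J - 1) = 6 + (-1 + 7*J) = 5 + 7*J)
z(B) = 9 (z(B) = 5 + 4 = 9)
w = -61/2 (w = 5*((5 + 7*8)/(-10)) = 5*((5 + 56)*(-⅒)) = 5*(61*(-⅒)) = 5*(-61/10) = -61/2 ≈ -30.500)
w*(f(-4) + z(L)) = -61*(-2 + 9)/2 = -61/2*7 = -427/2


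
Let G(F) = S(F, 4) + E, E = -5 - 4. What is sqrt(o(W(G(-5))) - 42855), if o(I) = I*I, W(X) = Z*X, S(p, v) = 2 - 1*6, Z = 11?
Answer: I*sqrt(22406) ≈ 149.69*I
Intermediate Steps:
S(p, v) = -4 (S(p, v) = 2 - 6 = -4)
E = -9
G(F) = -13 (G(F) = -4 - 9 = -13)
W(X) = 11*X
o(I) = I**2
sqrt(o(W(G(-5))) - 42855) = sqrt((11*(-13))**2 - 42855) = sqrt((-143)**2 - 42855) = sqrt(20449 - 42855) = sqrt(-22406) = I*sqrt(22406)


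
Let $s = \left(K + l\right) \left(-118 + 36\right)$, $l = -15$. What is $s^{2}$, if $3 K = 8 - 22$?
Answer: $\frac{23406244}{9} \approx 2.6007 \cdot 10^{6}$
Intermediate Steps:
$K = - \frac{14}{3}$ ($K = \frac{8 - 22}{3} = \frac{1}{3} \left(-14\right) = - \frac{14}{3} \approx -4.6667$)
$s = \frac{4838}{3}$ ($s = \left(- \frac{14}{3} - 15\right) \left(-118 + 36\right) = \left(- \frac{59}{3}\right) \left(-82\right) = \frac{4838}{3} \approx 1612.7$)
$s^{2} = \left(\frac{4838}{3}\right)^{2} = \frac{23406244}{9}$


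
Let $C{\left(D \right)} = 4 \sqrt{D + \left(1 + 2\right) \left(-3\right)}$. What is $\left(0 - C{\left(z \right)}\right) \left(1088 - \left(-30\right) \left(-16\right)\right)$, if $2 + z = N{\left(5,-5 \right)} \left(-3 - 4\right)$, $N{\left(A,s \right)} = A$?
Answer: $- 2432 i \sqrt{46} \approx - 16495.0 i$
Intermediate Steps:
$z = -37$ ($z = -2 + 5 \left(-3 - 4\right) = -2 + 5 \left(-7\right) = -2 - 35 = -37$)
$C{\left(D \right)} = 4 \sqrt{-9 + D}$ ($C{\left(D \right)} = 4 \sqrt{D + 3 \left(-3\right)} = 4 \sqrt{D - 9} = 4 \sqrt{-9 + D}$)
$\left(0 - C{\left(z \right)}\right) \left(1088 - \left(-30\right) \left(-16\right)\right) = \left(0 - 4 \sqrt{-9 - 37}\right) \left(1088 - \left(-30\right) \left(-16\right)\right) = \left(0 - 4 \sqrt{-46}\right) \left(1088 - 480\right) = \left(0 - 4 i \sqrt{46}\right) \left(1088 - 480\right) = \left(0 - 4 i \sqrt{46}\right) 608 = - 4 i \sqrt{46} \cdot 608 = - 2432 i \sqrt{46}$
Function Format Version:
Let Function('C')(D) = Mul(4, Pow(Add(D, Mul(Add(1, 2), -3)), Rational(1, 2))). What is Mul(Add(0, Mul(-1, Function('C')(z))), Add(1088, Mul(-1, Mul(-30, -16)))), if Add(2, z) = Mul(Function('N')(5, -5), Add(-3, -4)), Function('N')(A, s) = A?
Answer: Mul(-2432, I, Pow(46, Rational(1, 2))) ≈ Mul(-16495., I)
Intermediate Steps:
z = -37 (z = Add(-2, Mul(5, Add(-3, -4))) = Add(-2, Mul(5, -7)) = Add(-2, -35) = -37)
Function('C')(D) = Mul(4, Pow(Add(-9, D), Rational(1, 2))) (Function('C')(D) = Mul(4, Pow(Add(D, Mul(3, -3)), Rational(1, 2))) = Mul(4, Pow(Add(D, -9), Rational(1, 2))) = Mul(4, Pow(Add(-9, D), Rational(1, 2))))
Mul(Add(0, Mul(-1, Function('C')(z))), Add(1088, Mul(-1, Mul(-30, -16)))) = Mul(Add(0, Mul(-1, Mul(4, Pow(Add(-9, -37), Rational(1, 2))))), Add(1088, Mul(-1, Mul(-30, -16)))) = Mul(Add(0, Mul(-1, Mul(4, Pow(-46, Rational(1, 2))))), Add(1088, Mul(-1, 480))) = Mul(Add(0, Mul(-1, Mul(4, Mul(I, Pow(46, Rational(1, 2)))))), Add(1088, -480)) = Mul(Add(0, Mul(-1, Mul(4, I, Pow(46, Rational(1, 2))))), 608) = Mul(Add(0, Mul(-4, I, Pow(46, Rational(1, 2)))), 608) = Mul(Mul(-4, I, Pow(46, Rational(1, 2))), 608) = Mul(-2432, I, Pow(46, Rational(1, 2)))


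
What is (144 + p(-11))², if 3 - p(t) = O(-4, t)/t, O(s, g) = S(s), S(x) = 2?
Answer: 2621161/121 ≈ 21663.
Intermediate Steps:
O(s, g) = 2
p(t) = 3 - 2/t
(144 + p(-11))² = (144 + (3 - 2/(-11)))² = (144 + (3 - 2*(-1/11)))² = (144 + (3 + 2/11))² = (144 + 35/11)² = (1619/11)² = 2621161/121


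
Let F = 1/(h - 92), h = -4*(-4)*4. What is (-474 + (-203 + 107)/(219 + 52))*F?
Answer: 64275/3794 ≈ 16.941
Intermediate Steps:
h = 64 (h = 16*4 = 64)
F = -1/28 (F = 1/(64 - 92) = 1/(-28) = -1/28 ≈ -0.035714)
(-474 + (-203 + 107)/(219 + 52))*F = (-474 + (-203 + 107)/(219 + 52))*(-1/28) = (-474 - 96/271)*(-1/28) = -128550/271*(-1/28) = 64275/3794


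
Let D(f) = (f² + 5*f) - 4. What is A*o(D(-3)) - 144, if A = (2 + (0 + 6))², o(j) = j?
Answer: -784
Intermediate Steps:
D(f) = -4 + f² + 5*f
A = 64 (A = (2 + 6)² = 8² = 64)
A*o(D(-3)) - 144 = 64*(-4 + (-3)² + 5*(-3)) - 144 = 64*(-4 + 9 - 15) - 144 = 64*(-10) - 144 = -640 - 144 = -784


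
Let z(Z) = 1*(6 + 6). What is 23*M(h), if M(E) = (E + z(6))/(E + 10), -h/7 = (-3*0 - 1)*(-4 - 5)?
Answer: 1173/53 ≈ 22.132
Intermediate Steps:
z(Z) = 12 (z(Z) = 1*12 = 12)
h = -63 (h = -7*(-3*0 - 1)*(-4 - 5) = -7*(0 - 1)*(-9) = -(-7)*(-9) = -7*9 = -63)
M(E) = (12 + E)/(10 + E) (M(E) = (E + 12)/(E + 10) = (12 + E)/(10 + E))
23*M(h) = 23*((12 - 63)/(10 - 63)) = 23*(-51/(-53)) = 23*(-1/53*(-51)) = 23*(51/53) = 1173/53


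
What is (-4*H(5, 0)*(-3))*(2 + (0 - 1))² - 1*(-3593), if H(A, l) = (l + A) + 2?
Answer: 3677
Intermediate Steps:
H(A, l) = 2 + A + l (H(A, l) = (A + l) + 2 = 2 + A + l)
(-4*H(5, 0)*(-3))*(2 + (0 - 1))² - 1*(-3593) = (-4*(2 + 5 + 0)*(-3))*(2 + (0 - 1))² - 1*(-3593) = (-4*7*(-3))*(2 - 1)² + 3593 = -28*(-3)*1² + 3593 = 84*1 + 3593 = 84 + 3593 = 3677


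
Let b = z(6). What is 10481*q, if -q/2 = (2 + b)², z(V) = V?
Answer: -1341568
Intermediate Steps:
b = 6
q = -128 (q = -2*(2 + 6)² = -2*8² = -2*64 = -128)
10481*q = 10481*(-128) = -1341568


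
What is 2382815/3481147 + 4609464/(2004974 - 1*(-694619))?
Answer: 22478852469503/9397680073171 ≈ 2.3920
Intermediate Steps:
2382815/3481147 + 4609464/(2004974 - 1*(-694619)) = 2382815*(1/3481147) + 4609464/(2004974 + 694619) = 2382815/3481147 + 4609464/2699593 = 22478852469503/9397680073171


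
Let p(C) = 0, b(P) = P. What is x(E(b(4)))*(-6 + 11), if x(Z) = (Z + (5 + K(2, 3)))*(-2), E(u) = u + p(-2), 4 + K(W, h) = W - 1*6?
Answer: -10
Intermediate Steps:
K(W, h) = -10 + W (K(W, h) = -4 + (W - 1*6) = -4 + (W - 6) = -4 + (-6 + W) = -10 + W)
E(u) = u (E(u) = u + 0 = u)
x(Z) = 6 - 2*Z (x(Z) = (Z + (5 + (-10 + 2)))*(-2) = (Z + (5 - 8))*(-2) = (Z - 3)*(-2) = (-3 + Z)*(-2) = 6 - 2*Z)
x(E(b(4)))*(-6 + 11) = (6 - 2*4)*(-6 + 11) = (6 - 8)*5 = -2*5 = -10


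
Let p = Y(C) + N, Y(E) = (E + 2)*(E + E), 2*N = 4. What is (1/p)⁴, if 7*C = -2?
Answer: 5764801/6250000 ≈ 0.92237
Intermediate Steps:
N = 2 (N = (½)*4 = 2)
C = -2/7 (C = (⅐)*(-2) = -2/7 ≈ -0.28571)
Y(E) = 2*E*(2 + E) (Y(E) = (2 + E)*(2*E) = 2*E*(2 + E))
p = 50/49 (p = 2*(-2/7)*(2 - 2/7) + 2 = 2*(-2/7)*(12/7) + 2 = -48/49 + 2 = 50/49 ≈ 1.0204)
(1/p)⁴ = (1/(50/49))⁴ = (49/50)⁴ = 5764801/6250000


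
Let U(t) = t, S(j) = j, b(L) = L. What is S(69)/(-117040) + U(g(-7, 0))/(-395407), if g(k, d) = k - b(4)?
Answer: -25995643/46278435280 ≈ -0.00056172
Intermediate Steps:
g(k, d) = -4 + k (g(k, d) = k - 1*4 = k - 4 = -4 + k)
S(69)/(-117040) + U(g(-7, 0))/(-395407) = 69/(-117040) + (-4 - 7)/(-395407) = 69*(-1/117040) - 11*(-1/395407) = -69/117040 + 11/395407 = -25995643/46278435280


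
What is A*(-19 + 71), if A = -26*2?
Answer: -2704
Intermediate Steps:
A = -52
A*(-19 + 71) = -52*(-19 + 71) = -52*52 = -2704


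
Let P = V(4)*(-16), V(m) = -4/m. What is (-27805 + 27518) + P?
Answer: -271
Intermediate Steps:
P = 16 (P = -4/4*(-16) = -4*¼*(-16) = -1*(-16) = 16)
(-27805 + 27518) + P = (-27805 + 27518) + 16 = -287 + 16 = -271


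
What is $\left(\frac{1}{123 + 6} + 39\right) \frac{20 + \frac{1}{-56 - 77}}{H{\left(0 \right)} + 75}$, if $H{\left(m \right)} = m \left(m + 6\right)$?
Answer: $\frac{13380088}{1286775} \approx 10.398$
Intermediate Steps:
$H{\left(m \right)} = m \left(6 + m\right)$
$\left(\frac{1}{123 + 6} + 39\right) \frac{20 + \frac{1}{-56 - 77}}{H{\left(0 \right)} + 75} = \left(\frac{1}{123 + 6} + 39\right) \frac{20 + \frac{1}{-56 - 77}}{0 \left(6 + 0\right) + 75} = \left(\frac{1}{129} + 39\right) \frac{20 + \frac{1}{-133}}{0 \cdot 6 + 75} = \left(\frac{1}{129} + 39\right) \frac{20 - \frac{1}{133}}{0 + 75} = \frac{5032 \frac{2659}{133 \cdot 75}}{129} = \frac{5032 \cdot \frac{2659}{133} \cdot \frac{1}{75}}{129} = \frac{5032}{129} \cdot \frac{2659}{9975} = \frac{13380088}{1286775}$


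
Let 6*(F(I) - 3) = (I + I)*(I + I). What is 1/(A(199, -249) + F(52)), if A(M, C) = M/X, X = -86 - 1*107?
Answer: 579/1044884 ≈ 0.00055413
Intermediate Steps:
X = -193 (X = -86 - 107 = -193)
F(I) = 3 + 2*I²/3 (F(I) = 3 + ((I + I)*(I + I))/6 = 3 + ((2*I)*(2*I))/6 = 3 + (4*I²)/6 = 3 + 2*I²/3)
A(M, C) = -M/193 (A(M, C) = M/(-193) = M*(-1/193) = -M/193)
1/(A(199, -249) + F(52)) = 1/(-1/193*199 + (3 + (⅔)*52²)) = 1/(-199/193 + (3 + (⅔)*2704)) = 1/(-199/193 + (3 + 5408/3)) = 1/(-199/193 + 5417/3) = 1/(1044884/579) = 579/1044884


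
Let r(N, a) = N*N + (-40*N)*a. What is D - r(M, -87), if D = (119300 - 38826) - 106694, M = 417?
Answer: -1651269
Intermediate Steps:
r(N, a) = N² - 40*N*a
D = -26220 (D = 80474 - 106694 = -26220)
D - r(M, -87) = -26220 - 417*(417 - 40*(-87)) = -26220 - 417*(417 + 3480) = -26220 - 417*3897 = -26220 - 1*1625049 = -26220 - 1625049 = -1651269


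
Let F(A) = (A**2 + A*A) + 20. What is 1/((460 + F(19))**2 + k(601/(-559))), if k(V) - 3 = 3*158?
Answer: 1/1445281 ≈ 6.9191e-7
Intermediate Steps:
k(V) = 477 (k(V) = 3 + 3*158 = 3 + 474 = 477)
F(A) = 20 + 2*A**2 (F(A) = (A**2 + A**2) + 20 = 2*A**2 + 20 = 20 + 2*A**2)
1/((460 + F(19))**2 + k(601/(-559))) = 1/((460 + (20 + 2*19**2))**2 + 477) = 1/((460 + (20 + 2*361))**2 + 477) = 1/((460 + (20 + 722))**2 + 477) = 1/((460 + 742)**2 + 477) = 1/(1202**2 + 477) = 1/(1444804 + 477) = 1/1445281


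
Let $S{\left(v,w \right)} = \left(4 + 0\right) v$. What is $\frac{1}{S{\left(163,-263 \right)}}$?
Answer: $\frac{1}{652} \approx 0.0015337$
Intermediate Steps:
$S{\left(v,w \right)} = 4 v$
$\frac{1}{S{\left(163,-263 \right)}} = \frac{1}{4 \cdot 163} = \frac{1}{652}$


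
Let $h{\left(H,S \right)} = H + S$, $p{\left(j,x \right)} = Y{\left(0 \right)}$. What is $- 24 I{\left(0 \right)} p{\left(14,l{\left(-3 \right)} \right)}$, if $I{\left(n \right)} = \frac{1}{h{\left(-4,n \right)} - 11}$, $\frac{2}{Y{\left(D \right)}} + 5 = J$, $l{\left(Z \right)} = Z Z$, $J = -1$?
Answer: $- \frac{8}{15} \approx -0.53333$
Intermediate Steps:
$l{\left(Z \right)} = Z^{2}$
$Y{\left(D \right)} = - \frac{1}{3}$ ($Y{\left(D \right)} = \frac{2}{-5 - 1} = \frac{2}{-6} = 2 \left(- \frac{1}{6}\right) = - \frac{1}{3}$)
$p{\left(j,x \right)} = - \frac{1}{3}$
$I{\left(n \right)} = \frac{1}{-15 + n}$ ($I{\left(n \right)} = \frac{1}{\left(-4 + n\right) - 11} = \frac{1}{-15 + n}$)
$- 24 I{\left(0 \right)} p{\left(14,l{\left(-3 \right)} \right)} = - \frac{24}{-15 + 0} \left(- \frac{1}{3}\right) = - \frac{24}{-15} \left(- \frac{1}{3}\right) = \left(-24\right) \left(- \frac{1}{15}\right) \left(- \frac{1}{3}\right) = \frac{8}{5} \left(- \frac{1}{3}\right) = - \frac{8}{15}$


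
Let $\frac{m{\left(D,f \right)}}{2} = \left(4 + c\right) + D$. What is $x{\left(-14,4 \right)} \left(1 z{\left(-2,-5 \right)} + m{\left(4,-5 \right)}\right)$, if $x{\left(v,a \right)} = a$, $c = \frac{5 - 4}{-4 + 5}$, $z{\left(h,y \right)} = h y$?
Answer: $112$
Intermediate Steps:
$c = 1$ ($c = 1 \cdot 1^{-1} = 1 \cdot 1 = 1$)
$m{\left(D,f \right)} = 10 + 2 D$ ($m{\left(D,f \right)} = 2 \left(\left(4 + 1\right) + D\right) = 2 \left(5 + D\right) = 10 + 2 D$)
$x{\left(-14,4 \right)} \left(1 z{\left(-2,-5 \right)} + m{\left(4,-5 \right)}\right) = 4 \left(1 \left(\left(-2\right) \left(-5\right)\right) + \left(10 + 2 \cdot 4\right)\right) = 4 \left(1 \cdot 10 + \left(10 + 8\right)\right) = 4 \left(10 + 18\right) = 4 \cdot 28 = 112$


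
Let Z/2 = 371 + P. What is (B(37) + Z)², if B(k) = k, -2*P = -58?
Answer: 700569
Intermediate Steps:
P = 29 (P = -½*(-58) = 29)
Z = 800 (Z = 2*(371 + 29) = 2*400 = 800)
(B(37) + Z)² = (37 + 800)² = 837² = 700569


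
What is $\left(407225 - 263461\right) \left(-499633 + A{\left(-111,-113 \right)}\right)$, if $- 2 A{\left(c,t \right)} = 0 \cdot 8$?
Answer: $-71829238612$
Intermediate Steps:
$A{\left(c,t \right)} = 0$ ($A{\left(c,t \right)} = - \frac{0 \cdot 8}{2} = \left(- \frac{1}{2}\right) 0 = 0$)
$\left(407225 - 263461\right) \left(-499633 + A{\left(-111,-113 \right)}\right) = \left(407225 - 263461\right) \left(-499633 + 0\right) = 143764 \left(-499633\right) = -71829238612$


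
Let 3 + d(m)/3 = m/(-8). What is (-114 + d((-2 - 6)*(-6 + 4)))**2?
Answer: 16641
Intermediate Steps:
d(m) = -9 - 3*m/8 (d(m) = -9 + 3*(m/(-8)) = -9 + 3*(m*(-1/8)) = -9 + 3*(-m/8) = -9 - 3*m/8)
(-114 + d((-2 - 6)*(-6 + 4)))**2 = (-114 + (-9 - 3*(-2 - 6)*(-6 + 4)/8))**2 = (-114 + (-9 - (-3)*(-2)))**2 = (-114 + (-9 - 3/8*16))**2 = (-114 + (-9 - 6))**2 = (-114 - 15)**2 = (-129)**2 = 16641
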